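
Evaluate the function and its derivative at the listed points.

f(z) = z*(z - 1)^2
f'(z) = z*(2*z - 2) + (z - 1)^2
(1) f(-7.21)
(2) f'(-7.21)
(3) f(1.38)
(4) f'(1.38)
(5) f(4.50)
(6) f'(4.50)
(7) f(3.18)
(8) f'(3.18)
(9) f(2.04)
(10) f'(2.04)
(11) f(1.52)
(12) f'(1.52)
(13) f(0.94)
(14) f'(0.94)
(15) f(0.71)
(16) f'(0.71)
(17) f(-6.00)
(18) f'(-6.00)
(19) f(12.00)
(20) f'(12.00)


(1) = -485.98
(2) = 185.79
(3) = 0.20
(4) = 1.19
(5) = 55.12
(6) = 43.75
(7) = 15.11
(8) = 18.62
(9) = 2.21
(10) = 5.32
(11) = 0.41
(12) = 1.85
(13) = 0.00
(14) = -0.11
(15) = 0.06
(16) = -0.33
(17) = -294.00
(18) = 133.00
(19) = 1452.00
(20) = 385.00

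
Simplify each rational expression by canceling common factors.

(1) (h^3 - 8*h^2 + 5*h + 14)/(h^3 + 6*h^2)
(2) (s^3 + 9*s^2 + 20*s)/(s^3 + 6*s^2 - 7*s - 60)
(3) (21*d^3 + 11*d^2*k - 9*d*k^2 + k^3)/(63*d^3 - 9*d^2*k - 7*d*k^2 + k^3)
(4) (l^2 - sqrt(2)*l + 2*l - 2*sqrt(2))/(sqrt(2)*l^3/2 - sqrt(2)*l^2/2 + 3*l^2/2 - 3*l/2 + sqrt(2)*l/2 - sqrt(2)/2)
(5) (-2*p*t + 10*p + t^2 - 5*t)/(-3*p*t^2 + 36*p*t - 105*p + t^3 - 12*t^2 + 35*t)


(1) = (h^3 - 8*h^2 + 5*h + 14)/(h^3 + 6*h^2)
(2) = s/(s - 3)
(3) = (d + k)/(3*d + k)
(4) = (2*l^2 + l*(4 - 2*sqrt(2)) - 4*sqrt(2))/(sqrt(2)*l^3 + l^2*(3 - sqrt(2)) + l*(-3 + sqrt(2)) - sqrt(2))
(5) = (2*p - t)/(3*p*t - 21*p - t^2 + 7*t)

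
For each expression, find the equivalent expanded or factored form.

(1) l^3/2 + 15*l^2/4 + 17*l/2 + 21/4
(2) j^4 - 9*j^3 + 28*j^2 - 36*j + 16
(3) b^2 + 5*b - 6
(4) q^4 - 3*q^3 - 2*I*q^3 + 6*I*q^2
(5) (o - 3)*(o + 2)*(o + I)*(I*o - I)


(1) = (l/2 + 1/2)*(l + 3)*(l + 7/2)
(2) = (j - 4)*(j - 2)^2*(j - 1)
(3) = (b - 1)*(b + 6)
(4) = q^2*(q - 3)*(q - 2*I)
(5) = I*o^4 - o^3 - 2*I*o^3 + 2*o^2 - 5*I*o^2 + 5*o + 6*I*o - 6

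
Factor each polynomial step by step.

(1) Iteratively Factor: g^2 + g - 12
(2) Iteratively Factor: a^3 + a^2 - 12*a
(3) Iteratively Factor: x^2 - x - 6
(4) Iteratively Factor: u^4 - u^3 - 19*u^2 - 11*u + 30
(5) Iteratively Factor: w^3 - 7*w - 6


(1) = (g - 3)*(g + 4)
(2) = (a + 4)*(a^2 - 3*a) = a*(a + 4)*(a - 3)
(3) = (x + 2)*(x - 3)
(4) = (u + 3)*(u^3 - 4*u^2 - 7*u + 10) = (u - 1)*(u + 3)*(u^2 - 3*u - 10) = (u - 5)*(u - 1)*(u + 3)*(u + 2)
(5) = (w - 3)*(w^2 + 3*w + 2) = (w - 3)*(w + 2)*(w + 1)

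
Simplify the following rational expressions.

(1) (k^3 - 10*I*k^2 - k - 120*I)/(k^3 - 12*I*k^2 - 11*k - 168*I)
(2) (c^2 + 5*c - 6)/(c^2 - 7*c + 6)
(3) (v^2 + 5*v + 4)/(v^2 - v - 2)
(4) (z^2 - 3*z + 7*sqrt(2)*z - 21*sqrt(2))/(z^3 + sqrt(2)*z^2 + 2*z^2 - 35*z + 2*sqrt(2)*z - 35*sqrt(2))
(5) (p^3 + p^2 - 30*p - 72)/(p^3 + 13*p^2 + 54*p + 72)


(1) = (k - 5*I)/(k - 7*I)
(2) = (c + 6)/(c - 6)
(3) = (v + 4)/(v - 2)
(4) = (z^2 + z*(-3 + 7*sqrt(2)) - 21*sqrt(2))/(z^3 + z^2*(sqrt(2) + 2) + z*(-35 + 2*sqrt(2)) - 35*sqrt(2))
(5) = (p - 6)/(p + 6)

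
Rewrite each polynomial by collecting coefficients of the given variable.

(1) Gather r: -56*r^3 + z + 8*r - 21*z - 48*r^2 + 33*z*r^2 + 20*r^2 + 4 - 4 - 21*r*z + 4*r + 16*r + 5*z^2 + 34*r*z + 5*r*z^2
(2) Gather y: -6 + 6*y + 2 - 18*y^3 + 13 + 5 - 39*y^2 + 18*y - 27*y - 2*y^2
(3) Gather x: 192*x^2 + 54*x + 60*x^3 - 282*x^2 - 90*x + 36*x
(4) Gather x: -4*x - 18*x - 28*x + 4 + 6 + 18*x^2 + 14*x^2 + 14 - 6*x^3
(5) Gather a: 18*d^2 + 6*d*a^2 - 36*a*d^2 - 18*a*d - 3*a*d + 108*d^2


(1) = -56*r^3 + r^2*(33*z - 28) + r*(5*z^2 + 13*z + 28) + 5*z^2 - 20*z
(2) = -18*y^3 - 41*y^2 - 3*y + 14
(3) = 60*x^3 - 90*x^2
(4) = -6*x^3 + 32*x^2 - 50*x + 24
(5) = 6*a^2*d + a*(-36*d^2 - 21*d) + 126*d^2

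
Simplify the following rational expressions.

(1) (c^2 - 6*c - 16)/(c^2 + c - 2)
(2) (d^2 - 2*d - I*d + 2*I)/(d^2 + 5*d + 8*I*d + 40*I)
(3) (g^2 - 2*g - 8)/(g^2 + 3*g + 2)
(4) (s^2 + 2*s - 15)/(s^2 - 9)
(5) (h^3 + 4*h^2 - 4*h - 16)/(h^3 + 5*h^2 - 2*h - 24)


(1) = (c - 8)/(c - 1)
(2) = (d^2 + d*(-2 - I) + 2*I)/(d^2 + d*(5 + 8*I) + 40*I)
(3) = (g - 4)/(g + 1)
(4) = (s + 5)/(s + 3)
(5) = (h + 2)/(h + 3)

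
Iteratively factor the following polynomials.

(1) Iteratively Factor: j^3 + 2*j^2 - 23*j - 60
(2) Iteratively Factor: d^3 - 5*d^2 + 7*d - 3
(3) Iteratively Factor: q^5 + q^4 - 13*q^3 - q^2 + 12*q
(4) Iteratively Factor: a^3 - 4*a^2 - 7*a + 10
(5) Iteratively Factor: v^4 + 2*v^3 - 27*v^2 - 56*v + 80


(1) = (j + 4)*(j^2 - 2*j - 15) = (j - 5)*(j + 4)*(j + 3)
(2) = (d - 1)*(d^2 - 4*d + 3) = (d - 1)^2*(d - 3)
(3) = (q)*(q^4 + q^3 - 13*q^2 - q + 12) = q*(q + 4)*(q^3 - 3*q^2 - q + 3) = q*(q + 1)*(q + 4)*(q^2 - 4*q + 3) = q*(q - 1)*(q + 1)*(q + 4)*(q - 3)
(4) = (a - 1)*(a^2 - 3*a - 10) = (a - 5)*(a - 1)*(a + 2)
(5) = (v + 4)*(v^3 - 2*v^2 - 19*v + 20) = (v + 4)^2*(v^2 - 6*v + 5) = (v - 5)*(v + 4)^2*(v - 1)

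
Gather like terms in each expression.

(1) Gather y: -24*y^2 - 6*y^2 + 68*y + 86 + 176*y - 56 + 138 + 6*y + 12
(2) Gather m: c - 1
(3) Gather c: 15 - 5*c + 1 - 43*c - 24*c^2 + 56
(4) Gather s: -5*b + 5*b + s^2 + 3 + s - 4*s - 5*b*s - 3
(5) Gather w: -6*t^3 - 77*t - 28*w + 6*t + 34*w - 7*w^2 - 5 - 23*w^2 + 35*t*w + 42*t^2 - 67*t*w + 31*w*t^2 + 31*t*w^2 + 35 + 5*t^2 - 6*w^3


(1) = -30*y^2 + 250*y + 180
(2) = c - 1
(3) = -24*c^2 - 48*c + 72
(4) = s^2 + s*(-5*b - 3)
(5) = -6*t^3 + 47*t^2 - 71*t - 6*w^3 + w^2*(31*t - 30) + w*(31*t^2 - 32*t + 6) + 30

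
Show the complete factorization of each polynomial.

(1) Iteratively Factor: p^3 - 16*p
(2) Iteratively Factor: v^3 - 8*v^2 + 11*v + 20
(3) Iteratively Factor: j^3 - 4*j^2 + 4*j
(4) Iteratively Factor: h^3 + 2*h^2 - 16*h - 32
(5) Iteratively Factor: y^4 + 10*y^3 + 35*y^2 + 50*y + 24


(1) = (p - 4)*(p^2 + 4*p) = p*(p - 4)*(p + 4)
(2) = (v + 1)*(v^2 - 9*v + 20) = (v - 4)*(v + 1)*(v - 5)
(3) = (j - 2)*(j^2 - 2*j) = (j - 2)^2*(j)
(4) = (h + 2)*(h^2 - 16) = (h - 4)*(h + 2)*(h + 4)
(5) = (y + 4)*(y^3 + 6*y^2 + 11*y + 6) = (y + 3)*(y + 4)*(y^2 + 3*y + 2) = (y + 1)*(y + 3)*(y + 4)*(y + 2)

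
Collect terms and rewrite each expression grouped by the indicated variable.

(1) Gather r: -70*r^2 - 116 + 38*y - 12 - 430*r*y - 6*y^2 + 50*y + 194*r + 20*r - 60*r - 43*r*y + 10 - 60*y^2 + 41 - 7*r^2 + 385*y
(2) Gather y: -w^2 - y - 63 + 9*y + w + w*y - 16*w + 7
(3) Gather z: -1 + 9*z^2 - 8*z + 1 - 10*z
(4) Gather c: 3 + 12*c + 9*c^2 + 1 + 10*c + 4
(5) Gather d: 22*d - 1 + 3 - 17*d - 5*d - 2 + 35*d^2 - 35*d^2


(1) = -77*r^2 + r*(154 - 473*y) - 66*y^2 + 473*y - 77
(2) = -w^2 - 15*w + y*(w + 8) - 56
(3) = 9*z^2 - 18*z
(4) = 9*c^2 + 22*c + 8
(5) = 0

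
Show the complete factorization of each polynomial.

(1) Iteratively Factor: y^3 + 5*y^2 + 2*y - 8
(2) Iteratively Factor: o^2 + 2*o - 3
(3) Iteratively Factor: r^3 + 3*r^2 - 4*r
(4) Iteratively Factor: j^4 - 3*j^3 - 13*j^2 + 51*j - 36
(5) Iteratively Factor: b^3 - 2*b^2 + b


(1) = (y + 2)*(y^2 + 3*y - 4) = (y + 2)*(y + 4)*(y - 1)
(2) = (o - 1)*(o + 3)
(3) = (r - 1)*(r^2 + 4*r) = (r - 1)*(r + 4)*(r)
(4) = (j - 1)*(j^3 - 2*j^2 - 15*j + 36) = (j - 1)*(j + 4)*(j^2 - 6*j + 9) = (j - 3)*(j - 1)*(j + 4)*(j - 3)
(5) = (b - 1)*(b^2 - b) = b*(b - 1)*(b - 1)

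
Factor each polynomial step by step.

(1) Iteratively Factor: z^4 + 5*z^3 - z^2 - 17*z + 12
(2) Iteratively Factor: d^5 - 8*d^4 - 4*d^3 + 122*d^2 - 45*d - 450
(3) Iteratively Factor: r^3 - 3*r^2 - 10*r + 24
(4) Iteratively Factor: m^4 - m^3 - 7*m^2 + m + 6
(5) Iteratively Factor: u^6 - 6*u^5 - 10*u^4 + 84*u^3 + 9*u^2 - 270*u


(1) = (z - 1)*(z^3 + 6*z^2 + 5*z - 12) = (z - 1)*(z + 3)*(z^2 + 3*z - 4) = (z - 1)*(z + 3)*(z + 4)*(z - 1)
(2) = (d - 3)*(d^4 - 5*d^3 - 19*d^2 + 65*d + 150) = (d - 5)*(d - 3)*(d^3 - 19*d - 30) = (d - 5)^2*(d - 3)*(d^2 + 5*d + 6) = (d - 5)^2*(d - 3)*(d + 2)*(d + 3)
(3) = (r - 4)*(r^2 + r - 6) = (r - 4)*(r + 3)*(r - 2)
(4) = (m - 1)*(m^3 - 7*m - 6) = (m - 1)*(m + 2)*(m^2 - 2*m - 3) = (m - 3)*(m - 1)*(m + 2)*(m + 1)
(5) = (u + 2)*(u^5 - 8*u^4 + 6*u^3 + 72*u^2 - 135*u) = (u - 5)*(u + 2)*(u^4 - 3*u^3 - 9*u^2 + 27*u) = (u - 5)*(u - 3)*(u + 2)*(u^3 - 9*u) = u*(u - 5)*(u - 3)*(u + 2)*(u^2 - 9) = u*(u - 5)*(u - 3)^2*(u + 2)*(u + 3)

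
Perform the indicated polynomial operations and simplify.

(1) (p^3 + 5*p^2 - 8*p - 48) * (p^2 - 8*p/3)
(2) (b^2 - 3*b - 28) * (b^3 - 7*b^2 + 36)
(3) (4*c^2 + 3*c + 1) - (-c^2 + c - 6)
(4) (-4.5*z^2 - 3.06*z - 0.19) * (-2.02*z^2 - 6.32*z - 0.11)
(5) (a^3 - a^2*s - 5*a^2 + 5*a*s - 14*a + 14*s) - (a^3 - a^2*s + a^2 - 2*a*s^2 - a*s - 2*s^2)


(1) = p^5 + 7*p^4/3 - 64*p^3/3 - 80*p^2/3 + 128*p
(2) = b^5 - 10*b^4 - 7*b^3 + 232*b^2 - 108*b - 1008
(3) = 5*c^2 + 2*c + 7
(4) = 9.09*z^4 + 34.6212*z^3 + 20.218*z^2 + 1.5374*z + 0.0209
(5) = -6*a^2 + 2*a*s^2 + 6*a*s - 14*a + 2*s^2 + 14*s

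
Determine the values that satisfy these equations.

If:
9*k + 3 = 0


Then:
k = -1/3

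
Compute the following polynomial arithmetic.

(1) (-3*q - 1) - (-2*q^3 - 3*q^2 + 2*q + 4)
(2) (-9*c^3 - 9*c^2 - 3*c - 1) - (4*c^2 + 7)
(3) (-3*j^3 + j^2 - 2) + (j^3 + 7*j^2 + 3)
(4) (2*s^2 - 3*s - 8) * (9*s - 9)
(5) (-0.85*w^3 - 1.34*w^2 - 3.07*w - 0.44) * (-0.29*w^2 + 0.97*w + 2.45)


(1) = 2*q^3 + 3*q^2 - 5*q - 5
(2) = -9*c^3 - 13*c^2 - 3*c - 8
(3) = -2*j^3 + 8*j^2 + 1
(4) = 18*s^3 - 45*s^2 - 45*s + 72
(5) = 0.2465*w^5 - 0.4359*w^4 - 2.492*w^3 - 6.1333*w^2 - 7.9483*w - 1.078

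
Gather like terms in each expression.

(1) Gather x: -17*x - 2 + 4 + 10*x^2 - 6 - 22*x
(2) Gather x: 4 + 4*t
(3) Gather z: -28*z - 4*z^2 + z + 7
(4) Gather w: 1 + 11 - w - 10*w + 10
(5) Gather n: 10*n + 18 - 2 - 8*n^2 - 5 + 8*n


(1) = 10*x^2 - 39*x - 4
(2) = 4*t + 4
(3) = -4*z^2 - 27*z + 7
(4) = 22 - 11*w
(5) = -8*n^2 + 18*n + 11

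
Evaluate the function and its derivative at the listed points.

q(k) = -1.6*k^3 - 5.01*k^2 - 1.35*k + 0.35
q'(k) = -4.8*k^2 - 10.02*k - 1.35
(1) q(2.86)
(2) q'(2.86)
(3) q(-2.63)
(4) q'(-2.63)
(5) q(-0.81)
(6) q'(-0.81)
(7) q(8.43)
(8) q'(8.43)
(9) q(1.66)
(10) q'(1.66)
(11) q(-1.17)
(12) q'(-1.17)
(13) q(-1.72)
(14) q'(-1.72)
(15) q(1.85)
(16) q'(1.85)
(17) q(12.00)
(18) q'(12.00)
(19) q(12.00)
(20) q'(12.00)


(1) = -81.92
(2) = -69.27
(3) = -1.65
(4) = -8.20
(5) = -0.99
(6) = 3.62
(7) = -1325.59
(8) = -426.93
(9) = -23.02
(10) = -31.21
(11) = -2.37
(12) = 3.80
(13) = -4.01
(14) = 1.68
(15) = -29.42
(16) = -36.32
(17) = -3502.09
(18) = -812.79
(19) = -3502.09
(20) = -812.79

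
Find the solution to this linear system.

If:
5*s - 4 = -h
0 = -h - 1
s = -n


Then:
h = -1
n = -1
s = 1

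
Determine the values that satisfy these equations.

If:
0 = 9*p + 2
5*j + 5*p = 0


Then:
j = 2/9
p = -2/9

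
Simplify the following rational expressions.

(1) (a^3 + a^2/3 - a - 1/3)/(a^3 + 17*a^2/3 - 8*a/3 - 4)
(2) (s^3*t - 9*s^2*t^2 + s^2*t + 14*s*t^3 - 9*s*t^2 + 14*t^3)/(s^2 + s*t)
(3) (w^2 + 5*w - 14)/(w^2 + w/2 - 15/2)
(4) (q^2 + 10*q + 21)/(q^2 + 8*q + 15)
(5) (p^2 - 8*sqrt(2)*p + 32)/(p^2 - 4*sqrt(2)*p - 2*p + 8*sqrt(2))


(1) = (3*a^2 + 4*a + 1)/(3*a^2 + 20*a + 12)
(2) = (s^3*t - 9*s^2*t^2 + s^2*t + 14*s*t^3 - 9*s*t^2 + 14*t^3)/(s^2 + s*t)
(3) = (2*w^2 + 10*w - 28)/(2*w^2 + w - 15)
(4) = (q + 7)/(q + 5)
(5) = (p - 4*sqrt(2))/(p - 2)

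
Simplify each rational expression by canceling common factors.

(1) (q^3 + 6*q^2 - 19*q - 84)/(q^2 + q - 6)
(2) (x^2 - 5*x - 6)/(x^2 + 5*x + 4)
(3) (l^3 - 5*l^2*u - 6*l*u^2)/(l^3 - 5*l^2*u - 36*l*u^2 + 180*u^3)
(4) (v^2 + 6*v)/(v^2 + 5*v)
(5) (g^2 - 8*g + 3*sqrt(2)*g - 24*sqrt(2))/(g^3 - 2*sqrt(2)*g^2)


(1) = (q^2 + 3*q - 28)/(q - 2)
(2) = (x - 6)/(x + 4)
(3) = (-l^2 - l*u)/(-l^2 - l*u + 30*u^2)
(4) = (v + 6)/(v + 5)
(5) = (g^2 + g*(-8 + 3*sqrt(2)) - 24*sqrt(2))/(g^3 - 2*sqrt(2)*g^2)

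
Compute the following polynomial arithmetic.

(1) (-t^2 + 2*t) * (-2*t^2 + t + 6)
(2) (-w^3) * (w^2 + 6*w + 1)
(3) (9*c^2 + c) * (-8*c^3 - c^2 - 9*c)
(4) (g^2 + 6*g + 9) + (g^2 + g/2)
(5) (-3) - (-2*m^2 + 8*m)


(1) = 2*t^4 - 5*t^3 - 4*t^2 + 12*t
(2) = -w^5 - 6*w^4 - w^3
(3) = -72*c^5 - 17*c^4 - 82*c^3 - 9*c^2
(4) = 2*g^2 + 13*g/2 + 9
(5) = 2*m^2 - 8*m - 3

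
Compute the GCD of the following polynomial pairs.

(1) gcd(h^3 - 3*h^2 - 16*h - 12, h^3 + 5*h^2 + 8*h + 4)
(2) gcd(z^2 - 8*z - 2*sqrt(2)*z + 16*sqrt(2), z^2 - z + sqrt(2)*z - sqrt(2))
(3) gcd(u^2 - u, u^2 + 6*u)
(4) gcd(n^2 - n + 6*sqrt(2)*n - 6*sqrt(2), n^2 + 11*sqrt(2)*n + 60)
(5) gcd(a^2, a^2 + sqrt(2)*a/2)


(1) = gcd((h - 6)*(h + 1)*(h + 2), (h + 1)*(h + 2)^2) = h^2 + 3*h + 2
(2) = gcd((z - 8)*(z - 2*sqrt(2)), (z - 1)*(z + sqrt(2))) = 1
(3) = u
(4) = gcd((n - 1)*(n + 6*sqrt(2)), (n + 5*sqrt(2))*(n + 6*sqrt(2))) = n + 6*sqrt(2)
(5) = gcd(a^2, a*(a + sqrt(2)/2)) = a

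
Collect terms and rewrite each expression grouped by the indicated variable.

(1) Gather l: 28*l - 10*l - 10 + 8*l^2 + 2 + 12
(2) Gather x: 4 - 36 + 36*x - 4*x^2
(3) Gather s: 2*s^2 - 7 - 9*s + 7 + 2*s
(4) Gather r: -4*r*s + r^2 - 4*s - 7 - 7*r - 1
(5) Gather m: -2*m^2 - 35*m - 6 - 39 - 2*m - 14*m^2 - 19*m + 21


(1) = 8*l^2 + 18*l + 4
(2) = -4*x^2 + 36*x - 32
(3) = 2*s^2 - 7*s
(4) = r^2 + r*(-4*s - 7) - 4*s - 8
(5) = -16*m^2 - 56*m - 24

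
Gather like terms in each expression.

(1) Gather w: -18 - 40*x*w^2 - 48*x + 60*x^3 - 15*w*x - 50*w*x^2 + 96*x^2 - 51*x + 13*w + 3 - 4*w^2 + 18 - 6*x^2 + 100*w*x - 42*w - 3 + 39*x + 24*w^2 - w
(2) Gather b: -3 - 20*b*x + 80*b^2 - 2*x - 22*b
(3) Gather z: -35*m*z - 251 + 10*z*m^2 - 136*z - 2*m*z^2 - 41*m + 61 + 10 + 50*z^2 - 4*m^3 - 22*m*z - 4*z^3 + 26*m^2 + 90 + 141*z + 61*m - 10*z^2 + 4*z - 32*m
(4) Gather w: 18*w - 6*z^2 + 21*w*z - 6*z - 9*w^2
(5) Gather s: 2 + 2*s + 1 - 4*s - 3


(1) = w^2*(20 - 40*x) + w*(-50*x^2 + 85*x - 30) + 60*x^3 + 90*x^2 - 60*x
(2) = 80*b^2 + b*(-20*x - 22) - 2*x - 3
(3) = -4*m^3 + 26*m^2 - 12*m - 4*z^3 + z^2*(40 - 2*m) + z*(10*m^2 - 57*m + 9) - 90
(4) = -9*w^2 + w*(21*z + 18) - 6*z^2 - 6*z
(5) = -2*s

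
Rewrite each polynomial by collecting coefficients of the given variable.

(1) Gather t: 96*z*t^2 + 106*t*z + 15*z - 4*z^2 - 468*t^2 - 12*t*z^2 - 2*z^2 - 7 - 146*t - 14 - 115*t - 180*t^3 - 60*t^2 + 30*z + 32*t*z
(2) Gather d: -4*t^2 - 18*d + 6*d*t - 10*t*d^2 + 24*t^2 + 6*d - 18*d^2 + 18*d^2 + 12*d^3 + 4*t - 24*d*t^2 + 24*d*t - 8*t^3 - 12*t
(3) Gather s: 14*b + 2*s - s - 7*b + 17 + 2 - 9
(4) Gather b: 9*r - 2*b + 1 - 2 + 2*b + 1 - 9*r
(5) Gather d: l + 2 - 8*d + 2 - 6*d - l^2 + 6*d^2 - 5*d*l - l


(1) = -180*t^3 + t^2*(96*z - 528) + t*(-12*z^2 + 138*z - 261) - 6*z^2 + 45*z - 21
(2) = 12*d^3 - 10*d^2*t + d*(-24*t^2 + 30*t - 12) - 8*t^3 + 20*t^2 - 8*t
(3) = 7*b + s + 10
(4) = 0
(5) = 6*d^2 + d*(-5*l - 14) - l^2 + 4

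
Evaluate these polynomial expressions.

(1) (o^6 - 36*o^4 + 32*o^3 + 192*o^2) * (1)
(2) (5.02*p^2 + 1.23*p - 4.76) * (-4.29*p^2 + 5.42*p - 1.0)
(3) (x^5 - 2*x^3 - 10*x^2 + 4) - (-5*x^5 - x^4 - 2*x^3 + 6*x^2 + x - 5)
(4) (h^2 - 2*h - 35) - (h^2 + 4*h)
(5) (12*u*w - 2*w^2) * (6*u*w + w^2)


(1) = o^6 - 36*o^4 + 32*o^3 + 192*o^2
(2) = -21.5358*p^4 + 21.9317*p^3 + 22.067*p^2 - 27.0292*p + 4.76
(3) = 6*x^5 + x^4 - 16*x^2 - x + 9
(4) = -6*h - 35
(5) = 72*u^2*w^2 - 2*w^4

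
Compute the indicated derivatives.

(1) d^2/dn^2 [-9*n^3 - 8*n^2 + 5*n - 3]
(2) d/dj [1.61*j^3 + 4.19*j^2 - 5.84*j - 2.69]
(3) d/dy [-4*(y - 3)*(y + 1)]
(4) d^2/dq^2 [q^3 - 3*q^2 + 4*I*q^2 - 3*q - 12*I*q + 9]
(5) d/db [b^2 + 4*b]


(1) = -54*n - 16
(2) = 4.83*j^2 + 8.38*j - 5.84
(3) = 8 - 8*y
(4) = 6*q - 6 + 8*I
(5) = 2*b + 4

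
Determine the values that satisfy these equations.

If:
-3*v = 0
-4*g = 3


Then:
g = -3/4
v = 0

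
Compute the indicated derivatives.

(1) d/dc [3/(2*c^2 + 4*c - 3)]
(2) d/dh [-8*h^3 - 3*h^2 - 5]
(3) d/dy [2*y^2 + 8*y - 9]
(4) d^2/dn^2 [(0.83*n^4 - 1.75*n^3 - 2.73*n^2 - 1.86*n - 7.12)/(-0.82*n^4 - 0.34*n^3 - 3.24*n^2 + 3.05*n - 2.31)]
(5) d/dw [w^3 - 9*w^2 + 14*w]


(1) = 12*(-c - 1)/(2*c^2 + 4*c - 3)^2
(2) = 6*h*(-4*h - 1)
(3) = 4*y + 8
(4) = (2.816208*n^9 + 24.244776*n^8 - 33.231648*n^7 + 159.88708*n^6 + 156.880176*n^5 + 183.363282*n^4 + 150.575586*n^3 - 24.933522*n^2 - 483.208182*n + 81.23411)/(0.551368*n^12 + 0.685848*n^11 + 6.820104*n^10 - 0.693284*n^9 + 26.50542*n^8 - 35.10546*n^7 + 74.36145*n^6 - 105.960174*n^5 + 161.922654*n^4 - 159.894323*n^3 + 116.333217*n^2 - 48.825315*n + 12.326391)
(5) = 3*w^2 - 18*w + 14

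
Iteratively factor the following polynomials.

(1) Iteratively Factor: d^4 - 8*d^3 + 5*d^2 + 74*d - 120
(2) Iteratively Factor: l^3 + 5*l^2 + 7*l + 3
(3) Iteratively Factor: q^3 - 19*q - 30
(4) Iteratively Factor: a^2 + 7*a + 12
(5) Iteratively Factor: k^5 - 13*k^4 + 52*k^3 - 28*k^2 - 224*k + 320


(1) = (d - 2)*(d^3 - 6*d^2 - 7*d + 60) = (d - 4)*(d - 2)*(d^2 - 2*d - 15) = (d - 4)*(d - 2)*(d + 3)*(d - 5)
(2) = (l + 3)*(l^2 + 2*l + 1) = (l + 1)*(l + 3)*(l + 1)
(3) = (q - 5)*(q^2 + 5*q + 6) = (q - 5)*(q + 2)*(q + 3)
(4) = (a + 3)*(a + 4)
(5) = (k + 2)*(k^4 - 15*k^3 + 82*k^2 - 192*k + 160) = (k - 4)*(k + 2)*(k^3 - 11*k^2 + 38*k - 40) = (k - 4)^2*(k + 2)*(k^2 - 7*k + 10) = (k - 5)*(k - 4)^2*(k + 2)*(k - 2)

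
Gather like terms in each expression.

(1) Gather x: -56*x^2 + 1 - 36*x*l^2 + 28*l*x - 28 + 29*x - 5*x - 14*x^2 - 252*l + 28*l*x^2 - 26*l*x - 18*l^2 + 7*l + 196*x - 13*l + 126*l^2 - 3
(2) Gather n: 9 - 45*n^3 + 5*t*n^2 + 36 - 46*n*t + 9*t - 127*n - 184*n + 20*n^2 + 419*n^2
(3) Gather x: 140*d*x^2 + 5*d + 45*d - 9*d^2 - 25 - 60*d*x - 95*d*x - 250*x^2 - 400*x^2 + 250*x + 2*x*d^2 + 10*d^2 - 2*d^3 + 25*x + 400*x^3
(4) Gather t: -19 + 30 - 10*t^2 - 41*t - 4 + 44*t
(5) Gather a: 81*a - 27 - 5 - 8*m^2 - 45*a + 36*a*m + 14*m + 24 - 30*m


(1) = 108*l^2 - 258*l + x^2*(28*l - 70) + x*(-36*l^2 + 2*l + 220) - 30
(2) = -45*n^3 + n^2*(5*t + 439) + n*(-46*t - 311) + 9*t + 45
(3) = -2*d^3 + d^2 + 50*d + 400*x^3 + x^2*(140*d - 650) + x*(2*d^2 - 155*d + 275) - 25
(4) = -10*t^2 + 3*t + 7
(5) = a*(36*m + 36) - 8*m^2 - 16*m - 8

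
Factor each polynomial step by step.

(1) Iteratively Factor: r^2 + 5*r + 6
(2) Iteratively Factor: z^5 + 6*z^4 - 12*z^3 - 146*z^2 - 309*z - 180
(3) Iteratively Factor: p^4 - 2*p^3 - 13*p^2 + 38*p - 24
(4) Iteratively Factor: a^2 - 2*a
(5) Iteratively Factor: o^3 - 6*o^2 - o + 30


(1) = (r + 2)*(r + 3)
(2) = (z + 3)*(z^4 + 3*z^3 - 21*z^2 - 83*z - 60) = (z + 3)^2*(z^3 - 21*z - 20) = (z + 1)*(z + 3)^2*(z^2 - z - 20) = (z - 5)*(z + 1)*(z + 3)^2*(z + 4)
(3) = (p + 4)*(p^3 - 6*p^2 + 11*p - 6) = (p - 2)*(p + 4)*(p^2 - 4*p + 3) = (p - 2)*(p - 1)*(p + 4)*(p - 3)
(4) = (a - 2)*(a)
(5) = (o - 3)*(o^2 - 3*o - 10) = (o - 5)*(o - 3)*(o + 2)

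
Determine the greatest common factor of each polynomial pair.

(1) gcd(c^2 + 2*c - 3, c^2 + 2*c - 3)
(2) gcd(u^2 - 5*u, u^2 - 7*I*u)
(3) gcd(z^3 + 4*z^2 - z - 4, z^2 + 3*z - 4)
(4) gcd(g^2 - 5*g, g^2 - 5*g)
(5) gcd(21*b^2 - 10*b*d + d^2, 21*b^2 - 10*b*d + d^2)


(1) = c^2 + 2*c - 3
(2) = gcd(u*(u - 5), u*(u - 7*I)) = u
(3) = z^2 + 3*z - 4
(4) = g^2 - 5*g
(5) = gcd((-7*b + d)*(-3*b + d), (-7*b + d)*(-3*b + d)) = 21*b^2 - 10*b*d + d^2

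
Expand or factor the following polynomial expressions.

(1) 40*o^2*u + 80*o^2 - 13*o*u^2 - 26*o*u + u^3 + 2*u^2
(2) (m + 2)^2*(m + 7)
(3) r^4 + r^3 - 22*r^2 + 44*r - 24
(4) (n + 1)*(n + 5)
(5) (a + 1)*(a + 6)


(1) = (-8*o + u)*(-5*o + u)*(u + 2)
(2) = m^3 + 11*m^2 + 32*m + 28
(3) = (r - 2)^2*(r - 1)*(r + 6)
(4) = n^2 + 6*n + 5
(5) = a^2 + 7*a + 6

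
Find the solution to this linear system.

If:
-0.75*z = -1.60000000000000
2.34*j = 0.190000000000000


Then:
j = 0.08
z = 2.13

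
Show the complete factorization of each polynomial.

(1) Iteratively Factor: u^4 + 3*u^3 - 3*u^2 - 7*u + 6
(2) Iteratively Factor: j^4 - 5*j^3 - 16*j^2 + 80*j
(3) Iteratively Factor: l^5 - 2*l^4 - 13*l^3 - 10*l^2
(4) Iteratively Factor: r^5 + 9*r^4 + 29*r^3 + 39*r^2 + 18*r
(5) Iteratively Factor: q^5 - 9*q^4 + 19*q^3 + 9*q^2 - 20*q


(1) = (u + 3)*(u^3 - 3*u + 2) = (u - 1)*(u + 3)*(u^2 + u - 2) = (u - 1)^2*(u + 3)*(u + 2)
(2) = (j - 4)*(j^3 - j^2 - 20*j) = (j - 5)*(j - 4)*(j^2 + 4*j) = j*(j - 5)*(j - 4)*(j + 4)
(3) = (l - 5)*(l^4 + 3*l^3 + 2*l^2) = (l - 5)*(l + 1)*(l^3 + 2*l^2) = l*(l - 5)*(l + 1)*(l^2 + 2*l) = l*(l - 5)*(l + 1)*(l + 2)*(l)
(4) = (r + 2)*(r^4 + 7*r^3 + 15*r^2 + 9*r) = (r + 2)*(r + 3)*(r^3 + 4*r^2 + 3*r) = (r + 1)*(r + 2)*(r + 3)*(r^2 + 3*r) = r*(r + 1)*(r + 2)*(r + 3)*(r + 3)
(5) = (q)*(q^4 - 9*q^3 + 19*q^2 + 9*q - 20) = q*(q + 1)*(q^3 - 10*q^2 + 29*q - 20) = q*(q - 1)*(q + 1)*(q^2 - 9*q + 20) = q*(q - 4)*(q - 1)*(q + 1)*(q - 5)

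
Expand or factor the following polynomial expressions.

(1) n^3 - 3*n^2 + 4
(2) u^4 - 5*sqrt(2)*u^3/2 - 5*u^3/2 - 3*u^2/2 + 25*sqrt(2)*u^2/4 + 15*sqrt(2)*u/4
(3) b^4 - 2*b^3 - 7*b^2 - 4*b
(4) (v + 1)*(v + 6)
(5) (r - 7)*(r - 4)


(1) = (n - 2)^2*(n + 1)
(2) = u*(u - 3)*(u + 1/2)*(u - 5*sqrt(2)/2)
(3) = b*(b - 4)*(b + 1)^2
(4) = v^2 + 7*v + 6
(5) = r^2 - 11*r + 28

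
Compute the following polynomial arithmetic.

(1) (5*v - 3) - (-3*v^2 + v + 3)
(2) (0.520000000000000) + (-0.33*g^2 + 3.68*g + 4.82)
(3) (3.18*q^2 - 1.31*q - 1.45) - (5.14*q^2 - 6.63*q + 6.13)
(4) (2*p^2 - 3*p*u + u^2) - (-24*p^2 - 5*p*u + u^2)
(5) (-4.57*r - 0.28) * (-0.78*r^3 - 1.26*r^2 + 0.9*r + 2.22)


(1) = 3*v^2 + 4*v - 6
(2) = -0.33*g^2 + 3.68*g + 5.34
(3) = -1.96*q^2 + 5.32*q - 7.58
(4) = 26*p^2 + 2*p*u
(5) = 3.5646*r^4 + 5.9766*r^3 - 3.7602*r^2 - 10.3974*r - 0.6216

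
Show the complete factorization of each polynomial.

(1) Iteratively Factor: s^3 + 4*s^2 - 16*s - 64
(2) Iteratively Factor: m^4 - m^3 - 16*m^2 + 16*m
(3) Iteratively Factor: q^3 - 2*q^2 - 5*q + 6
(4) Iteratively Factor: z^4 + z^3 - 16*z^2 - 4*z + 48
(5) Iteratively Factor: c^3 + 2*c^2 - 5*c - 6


(1) = (s - 4)*(s^2 + 8*s + 16) = (s - 4)*(s + 4)*(s + 4)
(2) = (m - 4)*(m^3 + 3*m^2 - 4*m) = (m - 4)*(m + 4)*(m^2 - m) = (m - 4)*(m - 1)*(m + 4)*(m)
(3) = (q - 1)*(q^2 - q - 6) = (q - 3)*(q - 1)*(q + 2)
(4) = (z + 4)*(z^3 - 3*z^2 - 4*z + 12) = (z + 2)*(z + 4)*(z^2 - 5*z + 6) = (z - 3)*(z + 2)*(z + 4)*(z - 2)
(5) = (c - 2)*(c^2 + 4*c + 3) = (c - 2)*(c + 1)*(c + 3)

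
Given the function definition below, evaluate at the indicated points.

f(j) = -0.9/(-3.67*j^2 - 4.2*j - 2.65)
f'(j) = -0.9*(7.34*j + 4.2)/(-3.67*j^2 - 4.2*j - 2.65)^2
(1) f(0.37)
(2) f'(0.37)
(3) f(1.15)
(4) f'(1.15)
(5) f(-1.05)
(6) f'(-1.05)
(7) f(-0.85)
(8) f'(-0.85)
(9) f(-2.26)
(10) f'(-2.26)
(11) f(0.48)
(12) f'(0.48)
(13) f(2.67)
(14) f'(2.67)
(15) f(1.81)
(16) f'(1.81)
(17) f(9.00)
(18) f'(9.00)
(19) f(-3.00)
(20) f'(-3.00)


(1) = 0.19
(2) = -0.28
(3) = 0.07
(4) = -0.07
(5) = 0.39
(6) = 0.60
(7) = 0.52
(8) = 0.61
(9) = 0.08
(10) = 0.08
(11) = 0.16
(12) = -0.23
(13) = 0.02
(14) = -0.01
(15) = 0.04
(16) = -0.03
(17) = 0.00
(18) = -0.00
(19) = 0.04
(20) = 0.03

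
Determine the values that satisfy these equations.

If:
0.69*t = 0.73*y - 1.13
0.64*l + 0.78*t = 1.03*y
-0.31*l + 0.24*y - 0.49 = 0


Then:
l = 4.52
t = 6.69
y = 7.87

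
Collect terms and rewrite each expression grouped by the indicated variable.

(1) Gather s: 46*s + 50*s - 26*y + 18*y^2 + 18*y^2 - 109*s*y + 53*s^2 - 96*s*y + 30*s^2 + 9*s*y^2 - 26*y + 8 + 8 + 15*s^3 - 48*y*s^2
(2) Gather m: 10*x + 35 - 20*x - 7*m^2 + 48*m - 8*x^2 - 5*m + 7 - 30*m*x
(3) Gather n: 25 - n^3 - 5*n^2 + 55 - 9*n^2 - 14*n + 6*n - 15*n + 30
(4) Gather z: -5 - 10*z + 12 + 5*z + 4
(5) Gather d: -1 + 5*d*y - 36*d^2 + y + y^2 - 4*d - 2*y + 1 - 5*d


(1) = 15*s^3 + s^2*(83 - 48*y) + s*(9*y^2 - 205*y + 96) + 36*y^2 - 52*y + 16
(2) = -7*m^2 + m*(43 - 30*x) - 8*x^2 - 10*x + 42
(3) = -n^3 - 14*n^2 - 23*n + 110
(4) = 11 - 5*z
(5) = -36*d^2 + d*(5*y - 9) + y^2 - y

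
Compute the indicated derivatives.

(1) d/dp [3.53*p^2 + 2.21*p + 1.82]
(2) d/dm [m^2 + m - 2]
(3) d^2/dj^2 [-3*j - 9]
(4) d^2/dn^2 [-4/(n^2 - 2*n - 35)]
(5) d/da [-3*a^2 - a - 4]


(1) = 7.06*p + 2.21
(2) = 2*m + 1
(3) = 0
(4) = 8*(-n^2 + 2*n + 4*(n - 1)^2 + 35)/(-n^2 + 2*n + 35)^3
(5) = -6*a - 1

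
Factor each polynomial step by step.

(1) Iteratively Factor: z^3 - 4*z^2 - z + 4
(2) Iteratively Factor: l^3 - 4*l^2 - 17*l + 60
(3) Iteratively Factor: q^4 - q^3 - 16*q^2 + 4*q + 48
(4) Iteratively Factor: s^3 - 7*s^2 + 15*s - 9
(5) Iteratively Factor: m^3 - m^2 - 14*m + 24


(1) = (z - 1)*(z^2 - 3*z - 4) = (z - 4)*(z - 1)*(z + 1)
(2) = (l + 4)*(l^2 - 8*l + 15) = (l - 3)*(l + 4)*(l - 5)
(3) = (q - 2)*(q^3 + q^2 - 14*q - 24) = (q - 2)*(q + 2)*(q^2 - q - 12) = (q - 4)*(q - 2)*(q + 2)*(q + 3)
(4) = (s - 3)*(s^2 - 4*s + 3) = (s - 3)*(s - 1)*(s - 3)
(5) = (m - 2)*(m^2 + m - 12) = (m - 3)*(m - 2)*(m + 4)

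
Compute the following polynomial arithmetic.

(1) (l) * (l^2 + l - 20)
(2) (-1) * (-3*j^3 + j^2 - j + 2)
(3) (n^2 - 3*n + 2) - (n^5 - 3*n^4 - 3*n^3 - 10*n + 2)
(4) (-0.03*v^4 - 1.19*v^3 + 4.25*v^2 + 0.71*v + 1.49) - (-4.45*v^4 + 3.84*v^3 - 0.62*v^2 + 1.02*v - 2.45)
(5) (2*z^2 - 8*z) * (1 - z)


(1) = l^3 + l^2 - 20*l
(2) = 3*j^3 - j^2 + j - 2
(3) = -n^5 + 3*n^4 + 3*n^3 + n^2 + 7*n
(4) = 4.42*v^4 - 5.03*v^3 + 4.87*v^2 - 0.31*v + 3.94
(5) = -2*z^3 + 10*z^2 - 8*z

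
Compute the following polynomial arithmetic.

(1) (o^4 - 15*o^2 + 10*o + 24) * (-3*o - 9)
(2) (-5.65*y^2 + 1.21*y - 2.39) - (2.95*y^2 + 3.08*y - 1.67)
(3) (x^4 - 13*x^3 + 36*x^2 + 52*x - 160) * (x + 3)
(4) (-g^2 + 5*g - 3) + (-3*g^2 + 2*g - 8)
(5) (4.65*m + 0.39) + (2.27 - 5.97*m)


(1) = -3*o^5 - 9*o^4 + 45*o^3 + 105*o^2 - 162*o - 216
(2) = -8.6*y^2 - 1.87*y - 0.72
(3) = x^5 - 10*x^4 - 3*x^3 + 160*x^2 - 4*x - 480
(4) = -4*g^2 + 7*g - 11
(5) = 2.66 - 1.32*m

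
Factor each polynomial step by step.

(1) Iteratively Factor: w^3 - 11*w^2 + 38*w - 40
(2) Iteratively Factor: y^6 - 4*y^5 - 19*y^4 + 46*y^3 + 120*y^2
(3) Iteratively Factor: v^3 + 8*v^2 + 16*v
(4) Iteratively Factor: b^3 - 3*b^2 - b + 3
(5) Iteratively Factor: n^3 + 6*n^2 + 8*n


(1) = (w - 4)*(w^2 - 7*w + 10) = (w - 4)*(w - 2)*(w - 5)
(2) = (y + 2)*(y^5 - 6*y^4 - 7*y^3 + 60*y^2) = (y + 2)*(y + 3)*(y^4 - 9*y^3 + 20*y^2) = (y - 5)*(y + 2)*(y + 3)*(y^3 - 4*y^2) = y*(y - 5)*(y + 2)*(y + 3)*(y^2 - 4*y) = y*(y - 5)*(y - 4)*(y + 2)*(y + 3)*(y)
(3) = (v + 4)*(v^2 + 4*v) = v*(v + 4)*(v + 4)
(4) = (b + 1)*(b^2 - 4*b + 3) = (b - 3)*(b + 1)*(b - 1)
(5) = (n + 4)*(n^2 + 2*n) = n*(n + 4)*(n + 2)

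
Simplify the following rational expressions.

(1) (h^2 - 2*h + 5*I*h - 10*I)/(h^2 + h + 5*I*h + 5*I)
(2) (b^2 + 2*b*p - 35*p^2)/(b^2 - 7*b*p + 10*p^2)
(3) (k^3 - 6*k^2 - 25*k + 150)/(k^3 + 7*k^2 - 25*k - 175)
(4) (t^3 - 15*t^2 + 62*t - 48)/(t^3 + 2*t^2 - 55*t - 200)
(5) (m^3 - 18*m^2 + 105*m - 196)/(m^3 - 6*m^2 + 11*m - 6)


(1) = (h - 2)/(h + 1)
(2) = (-b - 7*p)/(-b + 2*p)
(3) = (k - 6)/(k + 7)
(4) = (t^2 - 7*t + 6)/(t^2 + 10*t + 25)
(5) = (m^3 - 18*m^2 + 105*m - 196)/(m^3 - 6*m^2 + 11*m - 6)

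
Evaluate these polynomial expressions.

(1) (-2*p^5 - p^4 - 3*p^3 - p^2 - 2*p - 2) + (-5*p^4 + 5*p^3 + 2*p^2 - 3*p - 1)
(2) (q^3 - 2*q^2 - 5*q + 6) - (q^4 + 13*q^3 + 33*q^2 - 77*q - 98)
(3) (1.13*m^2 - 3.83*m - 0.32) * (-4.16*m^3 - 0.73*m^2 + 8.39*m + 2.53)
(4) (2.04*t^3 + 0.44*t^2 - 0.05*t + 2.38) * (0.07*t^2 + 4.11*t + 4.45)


(1) = -2*p^5 - 6*p^4 + 2*p^3 + p^2 - 5*p - 3
(2) = -q^4 - 12*q^3 - 35*q^2 + 72*q + 104
(3) = -4.7008*m^5 + 15.1079*m^4 + 13.6078*m^3 - 29.0412*m^2 - 12.3747*m - 0.8096
(4) = 0.1428*t^5 + 8.4152*t^4 + 10.8829*t^3 + 1.9191*t^2 + 9.5593*t + 10.591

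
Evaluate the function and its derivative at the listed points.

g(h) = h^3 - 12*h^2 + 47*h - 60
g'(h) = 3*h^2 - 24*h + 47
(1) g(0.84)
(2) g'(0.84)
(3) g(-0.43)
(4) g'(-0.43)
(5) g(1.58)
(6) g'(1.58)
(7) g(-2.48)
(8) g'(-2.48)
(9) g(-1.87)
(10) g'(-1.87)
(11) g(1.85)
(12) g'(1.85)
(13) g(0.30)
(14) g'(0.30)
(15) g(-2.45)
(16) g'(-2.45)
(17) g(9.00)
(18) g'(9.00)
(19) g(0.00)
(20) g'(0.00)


(1) = -28.39
(2) = 28.96
(3) = -82.51
(4) = 57.87
(5) = -11.75
(6) = 16.57
(7) = -265.62
(8) = 124.97
(9) = -196.39
(10) = 102.37
(11) = -7.79
(12) = 12.87
(13) = -46.95
(14) = 40.07
(15) = -261.89
(16) = 123.81
(17) = 120.00
(18) = 74.00
(19) = -60.00
(20) = 47.00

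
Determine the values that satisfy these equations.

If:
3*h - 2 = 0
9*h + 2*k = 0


Then:
h = 2/3
k = -3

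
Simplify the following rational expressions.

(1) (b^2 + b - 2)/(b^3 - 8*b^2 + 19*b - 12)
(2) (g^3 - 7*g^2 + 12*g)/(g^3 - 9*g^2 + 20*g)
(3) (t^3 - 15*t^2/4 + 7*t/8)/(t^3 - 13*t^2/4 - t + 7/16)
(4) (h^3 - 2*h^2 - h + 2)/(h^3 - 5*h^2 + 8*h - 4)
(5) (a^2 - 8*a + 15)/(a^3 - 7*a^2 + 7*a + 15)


(1) = (b + 2)/(b^2 - 7*b + 12)
(2) = (g - 3)/(g - 5)
(3) = 2*t/(2*t + 1)
(4) = (h + 1)/(h - 2)
(5) = 1/(a + 1)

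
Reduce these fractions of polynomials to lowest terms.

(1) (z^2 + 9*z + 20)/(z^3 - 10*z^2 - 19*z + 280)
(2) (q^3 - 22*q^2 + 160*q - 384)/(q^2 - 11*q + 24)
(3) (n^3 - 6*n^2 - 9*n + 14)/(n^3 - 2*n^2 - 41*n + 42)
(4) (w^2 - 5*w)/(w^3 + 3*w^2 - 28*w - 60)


(1) = (z + 4)/(z^2 - 15*z + 56)
(2) = (q^2 - 14*q + 48)/(q - 3)
(3) = (n + 2)/(n + 6)
(4) = w/(w^2 + 8*w + 12)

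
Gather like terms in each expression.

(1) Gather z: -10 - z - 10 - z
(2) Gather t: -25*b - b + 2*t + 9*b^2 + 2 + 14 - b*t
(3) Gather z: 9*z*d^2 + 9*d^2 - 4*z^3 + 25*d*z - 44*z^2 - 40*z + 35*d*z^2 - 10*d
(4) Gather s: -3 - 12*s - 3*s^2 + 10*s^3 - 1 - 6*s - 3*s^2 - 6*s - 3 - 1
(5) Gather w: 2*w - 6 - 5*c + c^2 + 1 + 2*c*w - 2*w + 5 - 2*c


(1) = -2*z - 20
(2) = 9*b^2 - 26*b + t*(2 - b) + 16
(3) = 9*d^2 - 10*d - 4*z^3 + z^2*(35*d - 44) + z*(9*d^2 + 25*d - 40)
(4) = 10*s^3 - 6*s^2 - 24*s - 8
(5) = c^2 + 2*c*w - 7*c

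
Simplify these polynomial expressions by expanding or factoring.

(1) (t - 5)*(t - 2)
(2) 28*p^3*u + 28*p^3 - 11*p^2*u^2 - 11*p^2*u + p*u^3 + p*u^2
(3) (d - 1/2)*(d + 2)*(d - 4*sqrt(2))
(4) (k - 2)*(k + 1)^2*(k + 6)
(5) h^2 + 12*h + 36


(1) = t^2 - 7*t + 10
(2) = (-7*p + u)*(-4*p + u)*(p*u + p)
(3) = d^3 - 4*sqrt(2)*d^2 + 3*d^2/2 - 6*sqrt(2)*d - d + 4*sqrt(2)
(4) = k^4 + 6*k^3 - 3*k^2 - 20*k - 12
(5) = (h + 6)^2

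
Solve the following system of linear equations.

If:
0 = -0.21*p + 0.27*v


Then:
p = 1.28571428571429*v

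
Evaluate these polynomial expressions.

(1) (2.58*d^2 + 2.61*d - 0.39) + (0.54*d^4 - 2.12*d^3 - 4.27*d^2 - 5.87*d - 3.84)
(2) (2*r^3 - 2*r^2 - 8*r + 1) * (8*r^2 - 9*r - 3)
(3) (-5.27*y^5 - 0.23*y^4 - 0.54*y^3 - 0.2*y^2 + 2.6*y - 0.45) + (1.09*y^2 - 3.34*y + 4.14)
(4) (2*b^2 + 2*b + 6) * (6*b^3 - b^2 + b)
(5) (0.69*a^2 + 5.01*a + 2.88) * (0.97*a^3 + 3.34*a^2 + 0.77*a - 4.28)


(1) = 0.54*d^4 - 2.12*d^3 - 1.69*d^2 - 3.26*d - 4.23
(2) = 16*r^5 - 34*r^4 - 52*r^3 + 86*r^2 + 15*r - 3
(3) = -5.27*y^5 - 0.23*y^4 - 0.54*y^3 + 0.89*y^2 - 0.74*y + 3.69
(4) = 12*b^5 + 10*b^4 + 36*b^3 - 4*b^2 + 6*b
(5) = 0.6693*a^5 + 7.1643*a^4 + 20.0583*a^3 + 10.5237*a^2 - 19.2252*a - 12.3264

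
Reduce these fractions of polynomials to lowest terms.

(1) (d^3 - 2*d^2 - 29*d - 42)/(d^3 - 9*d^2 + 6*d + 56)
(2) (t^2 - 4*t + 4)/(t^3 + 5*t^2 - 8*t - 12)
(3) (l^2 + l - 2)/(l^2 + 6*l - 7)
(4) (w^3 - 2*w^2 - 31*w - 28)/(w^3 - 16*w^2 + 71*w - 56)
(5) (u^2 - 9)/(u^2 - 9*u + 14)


(1) = (d + 3)/(d - 4)
(2) = (t - 2)/(t^2 + 7*t + 6)
(3) = (l + 2)/(l + 7)
(4) = (w^2 + 5*w + 4)/(w^2 - 9*w + 8)
(5) = (u^2 - 9)/(u^2 - 9*u + 14)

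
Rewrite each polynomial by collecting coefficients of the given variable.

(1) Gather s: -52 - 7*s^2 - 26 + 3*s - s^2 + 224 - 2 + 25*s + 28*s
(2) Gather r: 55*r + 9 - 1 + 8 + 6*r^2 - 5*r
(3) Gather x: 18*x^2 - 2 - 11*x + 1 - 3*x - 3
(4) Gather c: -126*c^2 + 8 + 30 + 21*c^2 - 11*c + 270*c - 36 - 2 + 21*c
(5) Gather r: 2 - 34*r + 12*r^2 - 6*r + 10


(1) = -8*s^2 + 56*s + 144
(2) = 6*r^2 + 50*r + 16
(3) = 18*x^2 - 14*x - 4
(4) = -105*c^2 + 280*c
(5) = 12*r^2 - 40*r + 12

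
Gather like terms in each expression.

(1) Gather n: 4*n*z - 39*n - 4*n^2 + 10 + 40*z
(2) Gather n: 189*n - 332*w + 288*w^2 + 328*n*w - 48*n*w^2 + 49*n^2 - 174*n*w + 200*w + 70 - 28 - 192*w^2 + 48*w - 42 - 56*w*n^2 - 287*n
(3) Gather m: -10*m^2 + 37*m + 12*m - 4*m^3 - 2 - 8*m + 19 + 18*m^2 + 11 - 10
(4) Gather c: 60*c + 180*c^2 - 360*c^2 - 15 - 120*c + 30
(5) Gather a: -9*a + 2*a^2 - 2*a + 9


(1) = -4*n^2 + n*(4*z - 39) + 40*z + 10
(2) = n^2*(49 - 56*w) + n*(-48*w^2 + 154*w - 98) + 96*w^2 - 84*w
(3) = -4*m^3 + 8*m^2 + 41*m + 18
(4) = -180*c^2 - 60*c + 15
(5) = 2*a^2 - 11*a + 9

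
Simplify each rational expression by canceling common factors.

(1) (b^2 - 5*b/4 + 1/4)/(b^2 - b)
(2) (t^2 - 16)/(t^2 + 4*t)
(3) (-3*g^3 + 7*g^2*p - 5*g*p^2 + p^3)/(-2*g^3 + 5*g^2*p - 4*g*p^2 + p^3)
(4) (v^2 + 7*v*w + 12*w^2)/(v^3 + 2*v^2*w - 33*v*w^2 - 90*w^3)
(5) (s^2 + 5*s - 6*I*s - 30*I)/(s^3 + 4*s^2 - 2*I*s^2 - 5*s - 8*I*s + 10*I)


(1) = (4*b - 1)/(4*b)
(2) = (t - 4)/t
(3) = (-3*g + p)/(-2*g + p)
(4) = (v + 4*w)/(v^2 - v*w - 30*w^2)
(5) = (s - 6*I)/(s^2 + s*(-1 - 2*I) + 2*I)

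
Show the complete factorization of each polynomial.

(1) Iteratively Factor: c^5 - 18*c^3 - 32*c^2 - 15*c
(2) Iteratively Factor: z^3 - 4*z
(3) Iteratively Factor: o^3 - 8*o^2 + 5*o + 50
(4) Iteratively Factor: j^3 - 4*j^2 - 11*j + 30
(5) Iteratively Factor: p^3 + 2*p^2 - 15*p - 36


(1) = (c - 5)*(c^4 + 5*c^3 + 7*c^2 + 3*c) = c*(c - 5)*(c^3 + 5*c^2 + 7*c + 3) = c*(c - 5)*(c + 1)*(c^2 + 4*c + 3) = c*(c - 5)*(c + 1)*(c + 3)*(c + 1)
(2) = (z - 2)*(z^2 + 2*z) = z*(z - 2)*(z + 2)
(3) = (o + 2)*(o^2 - 10*o + 25) = (o - 5)*(o + 2)*(o - 5)
(4) = (j - 2)*(j^2 - 2*j - 15) = (j - 2)*(j + 3)*(j - 5)
(5) = (p + 3)*(p^2 - p - 12) = (p + 3)^2*(p - 4)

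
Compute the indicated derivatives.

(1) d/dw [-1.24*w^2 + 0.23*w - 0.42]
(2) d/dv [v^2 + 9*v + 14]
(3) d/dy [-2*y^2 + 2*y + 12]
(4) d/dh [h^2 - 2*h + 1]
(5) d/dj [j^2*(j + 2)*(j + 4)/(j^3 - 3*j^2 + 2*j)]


(1) = 0.23 - 2.48*w
(2) = 2*v + 9
(3) = 2 - 4*y
(4) = 2*h - 2
(5) = (j^4 - 6*j^3 - 20*j^2 + 24*j + 16)/(j^4 - 6*j^3 + 13*j^2 - 12*j + 4)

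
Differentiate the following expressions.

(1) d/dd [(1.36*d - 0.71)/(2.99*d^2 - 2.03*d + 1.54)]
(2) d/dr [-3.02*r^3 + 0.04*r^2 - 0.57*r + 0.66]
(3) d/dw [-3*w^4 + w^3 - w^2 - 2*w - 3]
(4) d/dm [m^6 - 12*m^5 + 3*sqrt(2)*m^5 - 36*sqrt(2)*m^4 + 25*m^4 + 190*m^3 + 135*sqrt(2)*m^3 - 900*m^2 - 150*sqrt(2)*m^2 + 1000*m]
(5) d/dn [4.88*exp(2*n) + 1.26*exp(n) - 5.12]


(1) = (-4.0664*d^2 + 4.2458*d + 0.6531)/(8.9401*d^4 - 12.1394*d^3 + 13.3301*d^2 - 6.2524*d + 2.3716)
(2) = -9.06*r^2 + 0.08*r - 0.57
(3) = -12*w^3 + 3*w^2 - 2*w - 2
(4) = 6*m^5 - 60*m^4 + 15*sqrt(2)*m^4 - 144*sqrt(2)*m^3 + 100*m^3 + 570*m^2 + 405*sqrt(2)*m^2 - 1800*m - 300*sqrt(2)*m + 1000
(5) = (9.76*exp(n) + 1.26)*exp(n)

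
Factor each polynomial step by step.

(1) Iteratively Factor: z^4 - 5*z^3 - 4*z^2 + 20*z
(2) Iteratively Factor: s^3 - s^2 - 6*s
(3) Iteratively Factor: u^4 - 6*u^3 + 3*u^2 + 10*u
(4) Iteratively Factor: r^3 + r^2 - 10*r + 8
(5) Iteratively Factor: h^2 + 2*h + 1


(1) = (z)*(z^3 - 5*z^2 - 4*z + 20) = z*(z + 2)*(z^2 - 7*z + 10) = z*(z - 5)*(z + 2)*(z - 2)
(2) = (s)*(s^2 - s - 6) = s*(s - 3)*(s + 2)
(3) = (u)*(u^3 - 6*u^2 + 3*u + 10) = u*(u - 5)*(u^2 - u - 2) = u*(u - 5)*(u + 1)*(u - 2)
(4) = (r + 4)*(r^2 - 3*r + 2) = (r - 1)*(r + 4)*(r - 2)
(5) = (h + 1)*(h + 1)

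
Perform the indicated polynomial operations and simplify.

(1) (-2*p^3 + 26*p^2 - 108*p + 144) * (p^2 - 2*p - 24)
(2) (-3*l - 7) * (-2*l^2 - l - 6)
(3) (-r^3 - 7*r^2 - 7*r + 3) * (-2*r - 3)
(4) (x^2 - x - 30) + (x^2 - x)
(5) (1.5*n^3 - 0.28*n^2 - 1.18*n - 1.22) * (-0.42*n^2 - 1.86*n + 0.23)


(1) = -2*p^5 + 30*p^4 - 112*p^3 - 264*p^2 + 2304*p - 3456
(2) = 6*l^3 + 17*l^2 + 25*l + 42
(3) = 2*r^4 + 17*r^3 + 35*r^2 + 15*r - 9
(4) = 2*x^2 - 2*x - 30
(5) = -0.63*n^5 - 2.6724*n^4 + 1.3614*n^3 + 2.6428*n^2 + 1.9978*n - 0.2806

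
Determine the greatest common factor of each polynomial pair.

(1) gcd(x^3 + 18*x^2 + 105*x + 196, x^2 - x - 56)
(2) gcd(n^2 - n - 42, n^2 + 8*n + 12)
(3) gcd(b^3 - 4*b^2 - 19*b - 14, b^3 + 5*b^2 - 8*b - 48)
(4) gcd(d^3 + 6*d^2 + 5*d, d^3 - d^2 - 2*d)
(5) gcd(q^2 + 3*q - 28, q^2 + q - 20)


(1) = gcd((x + 4)*(x + 7)^2, (x - 8)*(x + 7)) = x + 7
(2) = n + 6
(3) = 1
(4) = d^2 + d
(5) = q - 4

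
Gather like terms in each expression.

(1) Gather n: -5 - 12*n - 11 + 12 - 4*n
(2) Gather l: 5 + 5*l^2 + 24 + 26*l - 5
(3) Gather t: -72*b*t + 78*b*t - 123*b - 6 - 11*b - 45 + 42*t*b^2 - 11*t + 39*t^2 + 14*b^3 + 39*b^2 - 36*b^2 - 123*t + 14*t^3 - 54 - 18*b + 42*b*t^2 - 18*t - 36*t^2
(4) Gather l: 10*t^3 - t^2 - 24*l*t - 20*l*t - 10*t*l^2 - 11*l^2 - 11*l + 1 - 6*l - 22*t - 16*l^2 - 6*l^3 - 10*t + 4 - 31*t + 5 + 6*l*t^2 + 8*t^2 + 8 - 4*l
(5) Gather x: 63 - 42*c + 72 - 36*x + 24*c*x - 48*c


(1) = -16*n - 4
(2) = 5*l^2 + 26*l + 24
(3) = 14*b^3 + 3*b^2 - 152*b + 14*t^3 + t^2*(42*b + 3) + t*(42*b^2 + 6*b - 152) - 105
(4) = -6*l^3 + l^2*(-10*t - 27) + l*(6*t^2 - 44*t - 21) + 10*t^3 + 7*t^2 - 63*t + 18
(5) = -90*c + x*(24*c - 36) + 135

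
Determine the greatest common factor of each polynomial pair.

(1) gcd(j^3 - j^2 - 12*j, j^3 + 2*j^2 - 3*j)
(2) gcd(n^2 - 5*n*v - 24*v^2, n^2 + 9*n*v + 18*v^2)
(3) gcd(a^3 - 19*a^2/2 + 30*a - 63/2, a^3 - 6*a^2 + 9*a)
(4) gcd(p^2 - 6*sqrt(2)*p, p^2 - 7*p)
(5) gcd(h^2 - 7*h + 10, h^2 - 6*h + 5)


(1) = gcd(j*(j - 4)*(j + 3), j*(j - 1)*(j + 3)) = j^2 + 3*j
(2) = n + 3*v
(3) = a^2 - 6*a + 9
(4) = p
(5) = gcd((h - 5)*(h - 2), (h - 5)*(h - 1)) = h - 5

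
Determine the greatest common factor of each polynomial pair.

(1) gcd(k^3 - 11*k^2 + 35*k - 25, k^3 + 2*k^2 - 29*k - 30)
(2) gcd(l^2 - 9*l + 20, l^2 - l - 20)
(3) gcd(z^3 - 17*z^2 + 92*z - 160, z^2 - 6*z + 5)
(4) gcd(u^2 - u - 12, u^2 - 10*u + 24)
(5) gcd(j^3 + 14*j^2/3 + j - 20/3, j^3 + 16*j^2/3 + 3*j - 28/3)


(1) = k - 5
(2) = gcd((l - 5)*(l - 4), (l - 5)*(l + 4)) = l - 5
(3) = gcd((z - 8)*(z - 5)*(z - 4), (z - 5)*(z - 1)) = z - 5
(4) = gcd((u - 4)*(u + 3), (u - 6)*(u - 4)) = u - 4
(5) = j^2 + 3*j - 4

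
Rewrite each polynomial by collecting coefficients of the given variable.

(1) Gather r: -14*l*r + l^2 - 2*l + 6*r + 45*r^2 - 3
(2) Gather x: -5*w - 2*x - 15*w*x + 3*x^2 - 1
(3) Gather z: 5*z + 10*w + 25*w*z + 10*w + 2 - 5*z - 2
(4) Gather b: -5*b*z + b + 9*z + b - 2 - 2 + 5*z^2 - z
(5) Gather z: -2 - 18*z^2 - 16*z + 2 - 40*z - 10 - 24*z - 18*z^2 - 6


(1) = l^2 - 2*l + 45*r^2 + r*(6 - 14*l) - 3
(2) = -5*w + 3*x^2 + x*(-15*w - 2) - 1
(3) = 25*w*z + 20*w
(4) = b*(2 - 5*z) + 5*z^2 + 8*z - 4
(5) = -36*z^2 - 80*z - 16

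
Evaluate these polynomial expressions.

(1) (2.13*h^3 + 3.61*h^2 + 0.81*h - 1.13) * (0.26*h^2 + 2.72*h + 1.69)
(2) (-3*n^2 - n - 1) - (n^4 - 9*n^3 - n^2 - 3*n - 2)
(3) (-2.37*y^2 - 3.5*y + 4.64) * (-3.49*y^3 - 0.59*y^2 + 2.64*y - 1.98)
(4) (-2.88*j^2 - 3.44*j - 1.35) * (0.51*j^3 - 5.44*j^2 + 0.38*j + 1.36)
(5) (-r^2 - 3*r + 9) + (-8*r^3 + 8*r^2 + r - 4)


(1) = 0.5538*h^5 + 6.7322*h^4 + 13.6295*h^3 + 8.0103*h^2 - 1.7047*h - 1.9097
(2) = -n^4 + 9*n^3 - 2*n^2 + 2*n + 1
(3) = 8.2713*y^5 + 13.6133*y^4 - 20.3854*y^3 - 7.285*y^2 + 19.1796*y - 9.1872
(4) = -1.4688*j^5 + 13.9128*j^4 + 16.9307*j^3 + 2.12*j^2 - 5.1914*j - 1.836
(5) = -8*r^3 + 7*r^2 - 2*r + 5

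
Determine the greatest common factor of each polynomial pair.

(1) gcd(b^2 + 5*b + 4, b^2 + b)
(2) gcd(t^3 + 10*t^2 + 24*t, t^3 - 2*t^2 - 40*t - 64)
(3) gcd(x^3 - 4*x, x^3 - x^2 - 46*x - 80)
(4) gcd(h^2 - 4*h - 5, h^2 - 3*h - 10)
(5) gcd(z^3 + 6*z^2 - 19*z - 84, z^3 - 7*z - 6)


(1) = gcd((b + 1)*(b + 4), b*(b + 1)) = b + 1
(2) = t + 4
(3) = gcd(x*(x - 2)*(x + 2), (x - 8)*(x + 2)*(x + 5)) = x + 2
(4) = gcd((h - 5)*(h + 1), (h - 5)*(h + 2)) = h - 5
(5) = gcd((z - 4)*(z + 3)*(z + 7), (z - 3)*(z + 1)*(z + 2)) = 1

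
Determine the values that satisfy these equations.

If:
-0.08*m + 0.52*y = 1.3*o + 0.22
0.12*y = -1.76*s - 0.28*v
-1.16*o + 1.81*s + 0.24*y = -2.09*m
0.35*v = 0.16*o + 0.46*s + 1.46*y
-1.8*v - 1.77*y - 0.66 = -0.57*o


Then:
m = -0.15
o = -0.19
s = 0.06
v = -0.35
y = -0.08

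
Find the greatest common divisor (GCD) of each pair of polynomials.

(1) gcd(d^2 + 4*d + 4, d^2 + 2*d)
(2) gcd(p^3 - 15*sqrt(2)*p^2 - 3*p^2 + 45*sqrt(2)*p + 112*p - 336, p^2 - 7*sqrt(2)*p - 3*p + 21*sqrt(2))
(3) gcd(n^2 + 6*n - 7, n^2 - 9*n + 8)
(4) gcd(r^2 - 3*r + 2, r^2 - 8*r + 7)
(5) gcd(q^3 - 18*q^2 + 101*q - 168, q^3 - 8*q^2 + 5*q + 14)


(1) = d + 2
(2) = p^2 + p*(-7*sqrt(2) - 3) + 21*sqrt(2)
(3) = n - 1
(4) = gcd((r - 2)*(r - 1), (r - 7)*(r - 1)) = r - 1
(5) = gcd((q - 8)*(q - 7)*(q - 3), (q - 7)*(q - 2)*(q + 1)) = q - 7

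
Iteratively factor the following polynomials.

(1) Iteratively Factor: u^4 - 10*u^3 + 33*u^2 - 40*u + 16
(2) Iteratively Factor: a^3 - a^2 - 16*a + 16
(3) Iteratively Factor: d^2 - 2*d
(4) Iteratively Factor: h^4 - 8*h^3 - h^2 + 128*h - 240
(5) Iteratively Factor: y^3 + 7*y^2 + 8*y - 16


(1) = (u - 4)*(u^3 - 6*u^2 + 9*u - 4) = (u - 4)^2*(u^2 - 2*u + 1) = (u - 4)^2*(u - 1)*(u - 1)
(2) = (a + 4)*(a^2 - 5*a + 4) = (a - 4)*(a + 4)*(a - 1)
(3) = (d - 2)*(d)
(4) = (h - 4)*(h^3 - 4*h^2 - 17*h + 60) = (h - 4)*(h + 4)*(h^2 - 8*h + 15) = (h - 5)*(h - 4)*(h + 4)*(h - 3)
(5) = (y - 1)*(y^2 + 8*y + 16) = (y - 1)*(y + 4)*(y + 4)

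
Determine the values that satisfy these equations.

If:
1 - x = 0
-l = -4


Then:
l = 4
x = 1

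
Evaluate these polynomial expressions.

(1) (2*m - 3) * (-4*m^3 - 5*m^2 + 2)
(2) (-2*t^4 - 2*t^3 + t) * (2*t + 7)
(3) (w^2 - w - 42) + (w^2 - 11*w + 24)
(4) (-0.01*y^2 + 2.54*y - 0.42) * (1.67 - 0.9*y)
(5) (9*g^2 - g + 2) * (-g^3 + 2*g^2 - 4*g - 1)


(1) = -8*m^4 + 2*m^3 + 15*m^2 + 4*m - 6
(2) = -4*t^5 - 18*t^4 - 14*t^3 + 2*t^2 + 7*t
(3) = 2*w^2 - 12*w - 18
(4) = 0.009*y^3 - 2.3027*y^2 + 4.6198*y - 0.7014
(5) = -9*g^5 + 19*g^4 - 40*g^3 - g^2 - 7*g - 2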